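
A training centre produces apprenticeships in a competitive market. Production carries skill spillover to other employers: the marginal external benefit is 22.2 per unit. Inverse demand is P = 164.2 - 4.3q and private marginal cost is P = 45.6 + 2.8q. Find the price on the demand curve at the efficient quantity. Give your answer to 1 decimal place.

P = 78.9

Social marginal cost = private MC − MEB = 23.4 + 2.8q.
Set SMC = demand: 23.4 + 2.8q = 164.2 - 4.3q → q* = 19.8310.
Consumer price on the demand curve at q*: 164.2 − 4.3×19.8310 = 78.9267.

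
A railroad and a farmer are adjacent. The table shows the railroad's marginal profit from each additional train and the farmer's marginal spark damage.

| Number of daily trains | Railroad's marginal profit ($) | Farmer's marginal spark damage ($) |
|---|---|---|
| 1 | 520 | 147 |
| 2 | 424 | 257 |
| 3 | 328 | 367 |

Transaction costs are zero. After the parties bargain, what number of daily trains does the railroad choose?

2

Bargaining reaches the level where marginal profit last exceeds marginal spark damage.
That holds through level 2 (424 ≥ 257) but not at 3 (328 < 367).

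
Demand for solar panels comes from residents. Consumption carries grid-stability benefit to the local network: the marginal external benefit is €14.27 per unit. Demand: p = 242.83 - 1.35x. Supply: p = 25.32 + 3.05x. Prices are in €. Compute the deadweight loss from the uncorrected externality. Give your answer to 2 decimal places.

DWL = €23.14

Market equilibrium (private): 25.32 + 3.05x = 242.83 - 1.35x → x_m = 49.4341.
Social marginal benefit = demand + MEB = 257.10 - 1.35x.
Set SMB = MC: 257.10 - 1.35x = 25.32 + 3.05x → x* = 52.6773.
The loss is the area between SMB and MC from x* to x_m; with linear curves that's a triangle of height MEB(x_m).
DWL = ½ × 3.2432 × 14.2700 = 23.1402.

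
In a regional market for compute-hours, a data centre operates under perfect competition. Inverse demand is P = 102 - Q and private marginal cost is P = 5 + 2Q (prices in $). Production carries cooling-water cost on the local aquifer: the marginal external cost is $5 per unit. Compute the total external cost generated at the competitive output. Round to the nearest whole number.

$162

Market equilibrium (private): 5 + 2Q = 102 - Q → Q_m = 32.3333.
Total external cost = MEC × Q_m = 5 × 32.3333 = 161.6665.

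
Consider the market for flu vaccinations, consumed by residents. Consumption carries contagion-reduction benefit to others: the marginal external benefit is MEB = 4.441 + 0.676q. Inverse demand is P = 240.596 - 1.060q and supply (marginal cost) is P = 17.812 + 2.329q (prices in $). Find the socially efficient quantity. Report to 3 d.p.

Social marginal benefit = demand + MEB = 245.037 - 0.384q.
Set SMB = MC: 245.037 - 0.384q = 17.812 + 2.329q → q* = 83.7541.

q* = 83.754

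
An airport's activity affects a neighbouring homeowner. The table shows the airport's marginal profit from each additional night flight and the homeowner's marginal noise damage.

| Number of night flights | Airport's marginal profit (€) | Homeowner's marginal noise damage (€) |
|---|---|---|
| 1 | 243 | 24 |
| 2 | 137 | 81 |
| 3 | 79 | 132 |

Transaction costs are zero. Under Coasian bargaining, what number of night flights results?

2

Bargaining reaches the level where marginal profit last exceeds marginal noise damage.
That holds through level 2 (137 ≥ 81) but not at 3 (79 < 132).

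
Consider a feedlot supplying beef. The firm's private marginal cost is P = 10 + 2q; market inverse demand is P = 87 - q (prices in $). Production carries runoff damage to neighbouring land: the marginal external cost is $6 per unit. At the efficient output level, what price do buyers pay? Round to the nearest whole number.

P = $63

Social marginal cost = private MC + MEC = 16 + 2q.
Set SMC = demand: 16 + 2q = 87 - q → q* = 23.6667.
Consumer price on the demand curve at q*: 87 − 1×23.6667 = 63.3333.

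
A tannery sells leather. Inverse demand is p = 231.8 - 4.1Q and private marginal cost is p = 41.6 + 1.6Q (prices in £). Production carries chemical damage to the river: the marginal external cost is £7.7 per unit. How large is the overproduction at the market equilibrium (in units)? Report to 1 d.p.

1.4 units

Market equilibrium (private): 41.6 + 1.6Q = 231.8 - 4.1Q → Q_m = 33.3684.
Social marginal cost = private MC + MEC = 49.3 + 1.6Q.
Set SMC = demand: 49.3 + 1.6Q = 231.8 - 4.1Q → Q* = 32.0175.
Gap = |33.3684 − 32.0175| = 1.3509.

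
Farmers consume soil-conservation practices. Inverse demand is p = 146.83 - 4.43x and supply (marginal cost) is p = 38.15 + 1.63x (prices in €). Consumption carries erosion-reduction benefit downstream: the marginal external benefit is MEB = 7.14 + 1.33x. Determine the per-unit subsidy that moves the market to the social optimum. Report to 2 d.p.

subsidy = €39.71 per unit

Social marginal benefit = demand + MEB = 153.97 - 3.10x.
Set SMB = MC: 153.97 - 3.10x = 38.15 + 1.63x → x* = 24.4863.
The Pigouvian subsidy equals MEB at x*: 7.14 + 1.33×24.4863 = 39.7068.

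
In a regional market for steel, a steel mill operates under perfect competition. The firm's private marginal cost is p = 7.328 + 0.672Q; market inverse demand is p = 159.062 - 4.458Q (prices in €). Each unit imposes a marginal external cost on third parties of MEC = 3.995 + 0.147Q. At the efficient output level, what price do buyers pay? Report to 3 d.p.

P = €34.252

Social marginal cost = private MC + MEC = 11.323 + 0.819Q.
Set SMC = demand: 11.323 + 0.819Q = 159.062 - 4.458Q → Q* = 27.9968.
Consumer price on the demand curve at Q*: 159.062 − 4.458×27.9968 = 34.2523.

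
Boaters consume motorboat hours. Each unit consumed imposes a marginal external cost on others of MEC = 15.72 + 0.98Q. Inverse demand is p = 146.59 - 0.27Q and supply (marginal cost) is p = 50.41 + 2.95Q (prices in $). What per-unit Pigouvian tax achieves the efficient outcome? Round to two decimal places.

tax = $34.49 per unit

Social marginal benefit = demand − MEC = 130.87 - 1.25Q.
Set SMB = MC: 130.87 - 1.25Q = 50.41 + 2.95Q → Q* = 19.1571.
The Pigouvian tax equals MEC at Q*: 15.72 + 0.98×19.1571 = 34.4940.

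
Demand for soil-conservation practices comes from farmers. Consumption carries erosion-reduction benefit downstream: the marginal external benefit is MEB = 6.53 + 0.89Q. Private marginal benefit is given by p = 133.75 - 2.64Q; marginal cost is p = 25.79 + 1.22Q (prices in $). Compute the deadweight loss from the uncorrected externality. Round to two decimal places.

DWL = $166.22

Market equilibrium (private): 25.79 + 1.22Q = 133.75 - 2.64Q → Q_m = 27.9689.
Social marginal benefit = demand + MEB = 140.28 - 1.75Q.
Set SMB = MC: 140.28 - 1.75Q = 25.79 + 1.22Q → Q* = 38.5488.
Height of the DWL triangle at Q_m is SMB(Q_m) − MC(Q_m) = MEB(Q_m) = 31.4223.
DWL = ½ × 10.5799 × 31.4223 = 166.2224.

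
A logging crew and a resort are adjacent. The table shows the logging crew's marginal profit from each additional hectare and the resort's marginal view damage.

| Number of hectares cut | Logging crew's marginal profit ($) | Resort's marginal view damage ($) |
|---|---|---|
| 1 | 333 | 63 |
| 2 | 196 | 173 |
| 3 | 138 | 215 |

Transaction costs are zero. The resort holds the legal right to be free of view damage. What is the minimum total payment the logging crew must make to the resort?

$236

Efficient level: marginal profit ≥ marginal view damage through level 2, so k* = 2.
With the resort holding the right, the logging crew must at least compensate total damage at k*: 63 + 173 = 236.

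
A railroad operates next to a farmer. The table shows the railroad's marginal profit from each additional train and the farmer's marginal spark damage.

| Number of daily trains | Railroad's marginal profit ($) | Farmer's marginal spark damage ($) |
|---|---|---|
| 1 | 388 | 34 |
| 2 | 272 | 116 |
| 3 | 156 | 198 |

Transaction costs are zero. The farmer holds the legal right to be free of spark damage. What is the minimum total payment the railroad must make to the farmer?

Efficient level: marginal profit ≥ marginal spark damage through level 2, so k* = 2.
With the farmer holding the right, the railroad must at least compensate total damage at k*: 34 + 116 = 150.

$150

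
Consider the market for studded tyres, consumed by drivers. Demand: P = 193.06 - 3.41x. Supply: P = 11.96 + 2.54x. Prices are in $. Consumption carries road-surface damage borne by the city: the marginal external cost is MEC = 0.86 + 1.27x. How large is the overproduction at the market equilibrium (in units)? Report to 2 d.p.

Market equilibrium (private): 11.96 + 2.54x = 193.06 - 3.41x → x_m = 30.4370.
Social marginal benefit = demand − MEC = 192.20 - 4.68x.
Set SMB = MC: 192.20 - 4.68x = 11.96 + 2.54x → x* = 24.9640.
Gap = |30.4370 − 24.9640| = 5.4730.

5.47 units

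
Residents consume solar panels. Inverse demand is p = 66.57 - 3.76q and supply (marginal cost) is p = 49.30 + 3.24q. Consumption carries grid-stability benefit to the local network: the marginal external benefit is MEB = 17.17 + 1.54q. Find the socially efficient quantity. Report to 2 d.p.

q* = 6.31

Social marginal benefit = demand + MEB = 83.74 - 2.22q.
Set SMB = MC: 83.74 - 2.22q = 49.30 + 3.24q → q* = 6.3077.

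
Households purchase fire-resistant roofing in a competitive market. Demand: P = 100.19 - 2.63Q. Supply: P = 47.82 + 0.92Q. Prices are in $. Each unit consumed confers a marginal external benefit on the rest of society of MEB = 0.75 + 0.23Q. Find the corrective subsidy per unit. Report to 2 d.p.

subsidy = $4.43 per unit

Social marginal benefit = demand + MEB = 100.94 - 2.40Q.
Set SMB = MC: 100.94 - 2.40Q = 47.82 + 0.92Q → Q* = 16.0000.
The Pigouvian subsidy equals MEB at Q*: 0.75 + 0.23×16.0000 = 4.4300.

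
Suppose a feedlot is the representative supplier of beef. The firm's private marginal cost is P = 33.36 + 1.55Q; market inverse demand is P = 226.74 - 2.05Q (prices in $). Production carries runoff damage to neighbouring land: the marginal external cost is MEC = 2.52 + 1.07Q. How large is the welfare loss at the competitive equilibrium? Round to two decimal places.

Market equilibrium (private): 33.36 + 1.55Q = 226.74 - 2.05Q → Q_m = 53.7167.
Social marginal cost = private MC + MEC = 35.88 + 2.62Q.
Set SMC = demand: 35.88 + 2.62Q = 226.74 - 2.05Q → Q* = 40.8694.
The loss is the area between SMC and demand from Q* to Q_m; with linear curves that's a triangle of height MEC(Q_m).
DWL = ½ × 12.8473 × 59.9968 = 385.3984.

DWL = $385.40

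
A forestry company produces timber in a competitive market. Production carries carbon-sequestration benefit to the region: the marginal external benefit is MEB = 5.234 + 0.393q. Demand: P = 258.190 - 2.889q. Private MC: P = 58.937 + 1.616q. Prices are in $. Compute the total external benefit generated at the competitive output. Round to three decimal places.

$615.896

Market equilibrium (private): 58.937 + 1.616q = 258.190 - 2.889q → q_m = 44.2293.
Total external benefit = ∫₀^{q_m} (5.234 + 0.393q) dq = 5.234×44.2293 + ½×0.393×44.2293² = 615.8955.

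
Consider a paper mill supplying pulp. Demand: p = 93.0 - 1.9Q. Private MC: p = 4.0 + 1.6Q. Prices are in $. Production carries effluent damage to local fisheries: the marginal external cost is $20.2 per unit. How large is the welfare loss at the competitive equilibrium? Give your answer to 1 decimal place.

DWL = $58.3

Market equilibrium (private): 4.0 + 1.6Q = 93.0 - 1.9Q → Q_m = 25.4286.
Social marginal cost = private MC + MEC = 24.2 + 1.6Q.
Set SMC = demand: 24.2 + 1.6Q = 93.0 - 1.9Q → Q* = 19.6571.
The welfare-loss triangle has base |Q_m − Q*| and height MEC(Q_m) (the vertical gap between SMC and demand is zero at Q* and MEC at Q_m).
DWL = ½ × 5.7715 × 20.2000 = 58.2922.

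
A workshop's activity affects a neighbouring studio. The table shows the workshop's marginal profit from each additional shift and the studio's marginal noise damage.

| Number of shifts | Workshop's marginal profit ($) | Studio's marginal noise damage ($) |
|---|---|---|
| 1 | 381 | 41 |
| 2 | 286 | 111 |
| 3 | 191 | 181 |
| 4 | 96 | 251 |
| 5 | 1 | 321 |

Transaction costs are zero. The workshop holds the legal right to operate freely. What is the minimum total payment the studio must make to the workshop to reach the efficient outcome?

$97

Left alone the workshop would choose level 5 (marginal profit stays positive).
Efficient level: k* = 3 (marginal profit ≥ marginal noise damage through 3).
The studio must at least cover the workshop's forgone profit from cutting 5→3: 96 + 1 = 97.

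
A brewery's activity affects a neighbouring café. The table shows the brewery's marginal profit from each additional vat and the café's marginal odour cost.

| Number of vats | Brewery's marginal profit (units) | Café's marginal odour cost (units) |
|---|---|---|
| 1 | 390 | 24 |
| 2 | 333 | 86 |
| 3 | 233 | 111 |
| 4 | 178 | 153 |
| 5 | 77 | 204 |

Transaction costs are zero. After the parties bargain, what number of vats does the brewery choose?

4

Bargaining reaches the level where marginal profit last exceeds marginal odour cost.
That holds through level 4 (178 ≥ 153) but not at 5 (77 < 204).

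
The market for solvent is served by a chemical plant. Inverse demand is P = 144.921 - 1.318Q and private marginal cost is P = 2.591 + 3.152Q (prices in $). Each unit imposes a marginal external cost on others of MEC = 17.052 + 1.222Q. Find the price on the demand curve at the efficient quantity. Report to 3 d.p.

Social marginal cost = private MC + MEC = 19.643 + 4.374Q.
Set SMC = demand: 19.643 + 4.374Q = 144.921 - 1.318Q → Q* = 22.0095.
Consumer price on the demand curve at Q*: 144.921 − 1.318×22.0095 = 115.9125.

P = $115.912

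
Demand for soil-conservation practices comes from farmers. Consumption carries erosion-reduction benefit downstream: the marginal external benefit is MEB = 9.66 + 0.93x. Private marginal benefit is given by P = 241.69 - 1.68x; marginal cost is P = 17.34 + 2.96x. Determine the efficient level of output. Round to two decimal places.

x* = 63.08

Social marginal benefit = demand + MEB = 251.35 - 0.75x.
Set SMB = MC: 251.35 - 0.75x = 17.34 + 2.96x → x* = 63.0755.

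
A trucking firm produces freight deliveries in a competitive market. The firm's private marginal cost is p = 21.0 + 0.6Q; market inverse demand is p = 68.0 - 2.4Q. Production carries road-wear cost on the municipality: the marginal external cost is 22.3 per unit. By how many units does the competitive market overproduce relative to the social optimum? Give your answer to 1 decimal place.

7.4 units

Market equilibrium (private): 21.0 + 0.6Q = 68.0 - 2.4Q → Q_m = 15.6667.
Social marginal cost = private MC + MEC = 43.3 + 0.6Q.
Set SMC = demand: 43.3 + 0.6Q = 68.0 - 2.4Q → Q* = 8.2333.
Gap = |15.6667 − 8.2333| = 7.4334.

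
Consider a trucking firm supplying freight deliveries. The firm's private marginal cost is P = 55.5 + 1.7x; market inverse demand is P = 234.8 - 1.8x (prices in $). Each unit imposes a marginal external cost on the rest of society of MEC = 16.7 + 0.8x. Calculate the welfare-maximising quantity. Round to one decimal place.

x* = 37.8

Social marginal cost = private MC + MEC = 72.2 + 2.5x.
Set SMC = demand: 72.2 + 2.5x = 234.8 - 1.8x → x* = 37.8140.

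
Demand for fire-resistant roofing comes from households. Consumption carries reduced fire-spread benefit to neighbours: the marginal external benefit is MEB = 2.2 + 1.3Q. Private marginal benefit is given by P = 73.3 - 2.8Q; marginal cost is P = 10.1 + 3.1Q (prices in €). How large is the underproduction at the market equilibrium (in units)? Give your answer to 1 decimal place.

3.5 units

Market equilibrium (private): 10.1 + 3.1Q = 73.3 - 2.8Q → Q_m = 10.7119.
Social marginal benefit = demand + MEB = 75.5 - 1.5Q.
Set SMB = MC: 75.5 - 1.5Q = 10.1 + 3.1Q → Q* = 14.2174.
Gap = |10.7119 − 14.2174| = 3.5055.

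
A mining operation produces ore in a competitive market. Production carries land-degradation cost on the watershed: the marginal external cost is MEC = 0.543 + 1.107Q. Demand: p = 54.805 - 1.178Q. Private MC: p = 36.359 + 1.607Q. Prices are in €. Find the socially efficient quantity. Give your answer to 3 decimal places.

Q* = 4.600

Social marginal cost = private MC + MEC = 36.902 + 2.714Q.
Set SMC = demand: 36.902 + 2.714Q = 54.805 - 1.178Q → Q* = 4.5999.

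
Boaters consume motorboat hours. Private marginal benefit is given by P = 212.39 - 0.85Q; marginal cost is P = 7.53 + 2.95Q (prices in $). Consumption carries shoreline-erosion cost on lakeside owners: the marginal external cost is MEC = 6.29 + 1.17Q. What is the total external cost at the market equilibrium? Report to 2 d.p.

$2039.31

Market equilibrium (private): 7.53 + 2.95Q = 212.39 - 0.85Q → Q_m = 53.9105.
Total external cost = ∫₀^{Q_m} (6.29 + 1.17Q) dQ = 6.29×53.9105 + ½×1.17×53.9105² = 2039.3071.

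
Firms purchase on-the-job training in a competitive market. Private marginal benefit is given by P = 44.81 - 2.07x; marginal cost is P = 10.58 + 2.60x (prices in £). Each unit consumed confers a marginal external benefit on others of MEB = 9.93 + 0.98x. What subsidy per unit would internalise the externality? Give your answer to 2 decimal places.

Social marginal benefit = demand + MEB = 54.74 - 1.09x.
Set SMB = MC: 54.74 - 1.09x = 10.58 + 2.60x → x* = 11.9675.
The Pigouvian subsidy equals MEB at x*: 9.93 + 0.98×11.9675 = 21.6582.

subsidy = £21.66 per unit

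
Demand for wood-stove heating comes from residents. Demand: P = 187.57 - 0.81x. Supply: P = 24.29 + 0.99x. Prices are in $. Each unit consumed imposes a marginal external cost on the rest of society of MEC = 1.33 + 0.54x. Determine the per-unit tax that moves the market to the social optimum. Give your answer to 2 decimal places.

Social marginal benefit = demand − MEC = 186.24 - 1.35x.
Set SMB = MC: 186.24 - 1.35x = 24.29 + 0.99x → x* = 69.2094.
The Pigouvian tax equals MEC at x*: 1.33 + 0.54×69.2094 = 38.7031.

tax = $38.70 per unit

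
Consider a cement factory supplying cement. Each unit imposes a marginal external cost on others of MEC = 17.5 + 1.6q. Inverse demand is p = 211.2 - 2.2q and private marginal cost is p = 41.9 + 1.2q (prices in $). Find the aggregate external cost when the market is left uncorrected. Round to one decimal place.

Market equilibrium (private): 41.9 + 1.2q = 211.2 - 2.2q → q_m = 49.7941.
Total external cost = ∫₀^{q_m} (17.5 + 1.6q) dq = 17.5×49.7941 + ½×1.6×49.7941² = 2854.9587.

$2855.0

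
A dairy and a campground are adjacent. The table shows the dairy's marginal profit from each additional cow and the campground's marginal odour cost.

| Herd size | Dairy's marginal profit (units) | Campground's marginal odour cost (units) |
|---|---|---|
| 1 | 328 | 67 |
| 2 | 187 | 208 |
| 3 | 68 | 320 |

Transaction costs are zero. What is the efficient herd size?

1

Bargaining reaches the level where marginal profit last exceeds marginal odour cost.
That holds through level 1 (328 ≥ 67) but not at 2 (187 < 208).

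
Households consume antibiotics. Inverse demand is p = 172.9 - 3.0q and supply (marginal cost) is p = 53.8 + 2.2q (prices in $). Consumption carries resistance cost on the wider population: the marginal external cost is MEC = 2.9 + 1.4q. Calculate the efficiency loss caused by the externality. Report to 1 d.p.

DWL = $92.6

Market equilibrium (private): 53.8 + 2.2q = 172.9 - 3.0q → q_m = 22.9038.
Social marginal benefit = demand − MEC = 170.0 - 4.4q.
Set SMB = MC: 170.0 - 4.4q = 53.8 + 2.2q → q* = 17.6061.
Height of the DWL triangle at q_m is MC(q_m) − SMB(q_m) = MEC(q_m) = 34.9654.
DWL = ½ × 5.2977 × 34.9654 = 92.6181.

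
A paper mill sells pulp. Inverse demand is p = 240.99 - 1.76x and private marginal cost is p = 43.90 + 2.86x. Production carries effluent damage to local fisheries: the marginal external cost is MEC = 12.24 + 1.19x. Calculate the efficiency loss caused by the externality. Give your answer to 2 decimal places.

DWL = 341.63

Market equilibrium (private): 43.90 + 2.86x = 240.99 - 1.76x → x_m = 42.6602.
Social marginal cost = private MC + MEC = 56.14 + 4.05x.
Set SMC = demand: 56.14 + 4.05x = 240.99 - 1.76x → x* = 31.8158.
Height of the DWL triangle at x_m is SMC(x_m) − demand(x_m) = MEC(x_m) = 63.0056.
DWL = ½ × 10.8444 × 63.0056 = 341.6290.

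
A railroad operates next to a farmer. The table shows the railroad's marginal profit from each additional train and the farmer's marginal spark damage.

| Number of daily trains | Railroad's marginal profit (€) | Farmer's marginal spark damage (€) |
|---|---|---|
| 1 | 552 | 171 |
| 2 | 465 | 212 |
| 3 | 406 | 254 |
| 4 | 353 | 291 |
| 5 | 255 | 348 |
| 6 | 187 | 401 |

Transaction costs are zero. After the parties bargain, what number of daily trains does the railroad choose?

4

Bargaining reaches the level where marginal profit last exceeds marginal spark damage.
That holds through level 4 (353 ≥ 291) but not at 5 (255 < 348).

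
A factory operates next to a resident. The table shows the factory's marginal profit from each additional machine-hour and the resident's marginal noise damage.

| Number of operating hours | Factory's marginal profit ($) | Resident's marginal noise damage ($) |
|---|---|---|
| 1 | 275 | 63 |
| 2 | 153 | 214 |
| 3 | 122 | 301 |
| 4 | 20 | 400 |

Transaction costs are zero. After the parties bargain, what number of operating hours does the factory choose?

Bargaining reaches the level where marginal profit last exceeds marginal noise damage.
That holds through level 1 (275 ≥ 63) but not at 2 (153 < 214).

1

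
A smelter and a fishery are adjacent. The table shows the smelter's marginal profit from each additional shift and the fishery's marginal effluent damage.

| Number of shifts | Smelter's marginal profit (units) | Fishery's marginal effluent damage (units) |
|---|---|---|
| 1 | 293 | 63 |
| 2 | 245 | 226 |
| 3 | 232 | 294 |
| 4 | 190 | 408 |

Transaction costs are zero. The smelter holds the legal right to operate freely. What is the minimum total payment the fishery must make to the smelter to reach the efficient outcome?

422

Left alone the smelter would choose level 4 (marginal profit stays positive).
Efficient level: k* = 2 (marginal profit ≥ marginal effluent damage through 2).
The fishery must at least cover the smelter's forgone profit from cutting 4→2: 232 + 190 = 422.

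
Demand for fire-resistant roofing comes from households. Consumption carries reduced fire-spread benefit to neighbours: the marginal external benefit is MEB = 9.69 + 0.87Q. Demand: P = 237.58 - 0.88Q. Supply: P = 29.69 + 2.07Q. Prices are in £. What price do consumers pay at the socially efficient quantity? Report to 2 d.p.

Social marginal benefit = demand + MEB = 247.27 - 0.01Q.
Set SMB = MC: 247.27 - 0.01Q = 29.69 + 2.07Q → Q* = 104.6058.
Consumer price on the demand curve at Q*: 237.58 − 0.88×104.6058 = 145.5269.

P = £145.53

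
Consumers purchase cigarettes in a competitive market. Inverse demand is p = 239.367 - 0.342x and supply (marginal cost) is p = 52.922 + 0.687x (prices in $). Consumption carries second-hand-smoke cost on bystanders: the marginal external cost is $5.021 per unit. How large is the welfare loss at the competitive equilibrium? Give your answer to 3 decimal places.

Market equilibrium (private): 52.922 + 0.687x = 239.367 - 0.342x → x_m = 181.1905.
Social marginal benefit = demand − MEC = 234.346 - 0.342x.
Set SMB = MC: 234.346 - 0.342x = 52.922 + 0.687x → x* = 176.3110.
The loss is the area between SMB and MC from x* to x_m; with linear curves that's a triangle of height MEC(x_m).
DWL = ½ × 4.8795 × 5.0210 = 12.2500.

DWL = $12.250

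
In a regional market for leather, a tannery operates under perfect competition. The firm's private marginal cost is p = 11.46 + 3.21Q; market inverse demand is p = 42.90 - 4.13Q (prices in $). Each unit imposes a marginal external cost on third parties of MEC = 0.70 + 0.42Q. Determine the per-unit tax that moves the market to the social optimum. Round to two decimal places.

Social marginal cost = private MC + MEC = 12.16 + 3.63Q.
Set SMC = demand: 12.16 + 3.63Q = 42.90 - 4.13Q → Q* = 3.9613.
The Pigouvian tax equals MEC at Q*: 0.70 + 0.42×3.9613 = 2.3637.

tax = $2.36 per unit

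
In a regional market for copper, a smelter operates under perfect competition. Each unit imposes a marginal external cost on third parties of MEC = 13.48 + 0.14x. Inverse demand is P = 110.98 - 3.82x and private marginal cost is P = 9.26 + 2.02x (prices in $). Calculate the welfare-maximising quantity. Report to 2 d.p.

x* = 14.76

Social marginal cost = private MC + MEC = 22.74 + 2.16x.
Set SMC = demand: 22.74 + 2.16x = 110.98 - 3.82x → x* = 14.7559.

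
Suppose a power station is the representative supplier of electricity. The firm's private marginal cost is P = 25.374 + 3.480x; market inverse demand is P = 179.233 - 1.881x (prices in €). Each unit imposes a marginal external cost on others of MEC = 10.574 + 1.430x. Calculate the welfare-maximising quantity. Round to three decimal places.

x* = 21.099

Social marginal cost = private MC + MEC = 35.948 + 4.910x.
Set SMC = demand: 35.948 + 4.910x = 179.233 - 1.881x → x* = 21.0992.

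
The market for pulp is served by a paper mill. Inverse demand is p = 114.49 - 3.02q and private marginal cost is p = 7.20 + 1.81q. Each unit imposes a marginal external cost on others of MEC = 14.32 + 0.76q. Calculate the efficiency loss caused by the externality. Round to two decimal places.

DWL = 87.08

Market equilibrium (private): 7.20 + 1.81q = 114.49 - 3.02q → q_m = 22.2133.
Social marginal cost = private MC + MEC = 21.52 + 2.57q.
Set SMC = demand: 21.52 + 2.57q = 114.49 - 3.02q → q* = 16.6315.
Height of the DWL triangle at q_m is SMC(q_m) − demand(q_m) = MEC(q_m) = 31.2021.
DWL = ½ × 5.5818 × 31.2021 = 87.0819.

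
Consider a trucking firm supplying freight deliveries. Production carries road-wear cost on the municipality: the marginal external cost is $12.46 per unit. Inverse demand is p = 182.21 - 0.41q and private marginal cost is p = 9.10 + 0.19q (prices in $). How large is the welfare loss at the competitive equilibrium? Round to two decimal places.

Market equilibrium (private): 9.10 + 0.19q = 182.21 - 0.41q → q_m = 288.5167.
Social marginal cost = private MC + MEC = 21.56 + 0.19q.
Set SMC = demand: 21.56 + 0.19q = 182.21 - 0.41q → q* = 267.7500.
Height of the DWL triangle at q_m is SMC(q_m) − demand(q_m) = MEC(q_m) = 12.4600.
DWL = ½ × 20.7667 × 12.4600 = 129.3765.

DWL = $129.38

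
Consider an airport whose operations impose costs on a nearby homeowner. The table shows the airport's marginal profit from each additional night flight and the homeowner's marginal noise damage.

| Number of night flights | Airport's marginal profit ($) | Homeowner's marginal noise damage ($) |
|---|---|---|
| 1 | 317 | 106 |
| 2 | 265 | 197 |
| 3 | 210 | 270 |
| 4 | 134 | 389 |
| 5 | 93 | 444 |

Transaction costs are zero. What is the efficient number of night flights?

Bargaining reaches the level where marginal profit last exceeds marginal noise damage.
That holds through level 2 (265 ≥ 197) but not at 3 (210 < 270).

2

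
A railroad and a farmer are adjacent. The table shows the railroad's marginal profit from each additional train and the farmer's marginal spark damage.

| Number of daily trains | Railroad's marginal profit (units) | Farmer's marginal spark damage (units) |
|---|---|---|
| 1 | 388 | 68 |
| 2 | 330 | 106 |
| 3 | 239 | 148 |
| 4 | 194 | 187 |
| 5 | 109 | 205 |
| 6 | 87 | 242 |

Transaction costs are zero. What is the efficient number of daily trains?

4

Bargaining reaches the level where marginal profit last exceeds marginal spark damage.
That holds through level 4 (194 ≥ 187) but not at 5 (109 < 205).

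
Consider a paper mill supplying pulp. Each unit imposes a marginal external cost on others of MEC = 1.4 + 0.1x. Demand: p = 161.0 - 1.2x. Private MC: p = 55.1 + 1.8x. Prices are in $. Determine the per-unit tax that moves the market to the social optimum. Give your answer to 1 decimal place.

Social marginal cost = private MC + MEC = 56.5 + 1.9x.
Set SMC = demand: 56.5 + 1.9x = 161.0 - 1.2x → x* = 33.7097.
The Pigouvian tax equals MEC at x*: 1.4 + 0.1×33.7097 = 4.7710.

tax = $4.8 per unit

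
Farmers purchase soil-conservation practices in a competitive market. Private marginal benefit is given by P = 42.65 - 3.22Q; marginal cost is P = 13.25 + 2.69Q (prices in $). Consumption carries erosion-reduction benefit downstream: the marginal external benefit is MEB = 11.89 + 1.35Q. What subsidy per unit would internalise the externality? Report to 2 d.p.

Social marginal benefit = demand + MEB = 54.54 - 1.87Q.
Set SMB = MC: 54.54 - 1.87Q = 13.25 + 2.69Q → Q* = 9.0548.
The Pigouvian subsidy equals MEB at Q*: 11.89 + 1.35×9.0548 = 24.1140.

subsidy = $24.11 per unit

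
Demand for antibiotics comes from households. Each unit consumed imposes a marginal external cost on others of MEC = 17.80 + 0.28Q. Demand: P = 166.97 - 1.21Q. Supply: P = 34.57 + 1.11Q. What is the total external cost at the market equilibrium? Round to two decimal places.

Market equilibrium (private): 34.57 + 1.11Q = 166.97 - 1.21Q → Q_m = 57.0690.
Total external cost = ∫₀^{Q_m} (17.80 + 0.28Q) dQ = 17.80×57.0690 + ½×0.28×57.0690² = 1471.7901.

1471.79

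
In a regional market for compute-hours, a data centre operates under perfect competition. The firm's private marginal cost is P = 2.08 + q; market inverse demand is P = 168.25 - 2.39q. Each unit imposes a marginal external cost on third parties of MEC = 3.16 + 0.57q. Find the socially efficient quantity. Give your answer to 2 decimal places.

Social marginal cost = private MC + MEC = 5.24 + 1.57q.
Set SMC = demand: 5.24 + 1.57q = 168.25 - 2.39q → q* = 41.1641.

q* = 41.16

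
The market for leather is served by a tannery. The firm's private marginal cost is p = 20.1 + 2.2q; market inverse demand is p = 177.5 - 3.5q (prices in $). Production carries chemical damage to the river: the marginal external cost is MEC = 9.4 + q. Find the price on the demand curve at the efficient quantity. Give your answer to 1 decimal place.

Social marginal cost = private MC + MEC = 29.5 + 3.2q.
Set SMC = demand: 29.5 + 3.2q = 177.5 - 3.5q → q* = 22.0896.
Consumer price on the demand curve at q*: 177.5 − 3.5×22.0896 = 100.1864.

P = $100.2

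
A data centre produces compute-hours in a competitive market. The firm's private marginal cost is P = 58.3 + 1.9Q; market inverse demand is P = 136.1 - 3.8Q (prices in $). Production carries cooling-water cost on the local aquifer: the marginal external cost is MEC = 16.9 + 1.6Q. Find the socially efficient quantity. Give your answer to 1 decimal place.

Social marginal cost = private MC + MEC = 75.2 + 3.5Q.
Set SMC = demand: 75.2 + 3.5Q = 136.1 - 3.8Q → Q* = 8.3425.

Q* = 8.3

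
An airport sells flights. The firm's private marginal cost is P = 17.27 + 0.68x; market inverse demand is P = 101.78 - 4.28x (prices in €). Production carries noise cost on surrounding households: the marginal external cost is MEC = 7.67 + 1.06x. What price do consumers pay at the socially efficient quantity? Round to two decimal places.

P = €47.15

Social marginal cost = private MC + MEC = 24.94 + 1.74x.
Set SMC = demand: 24.94 + 1.74x = 101.78 - 4.28x → x* = 12.7641.
Consumer price on the demand curve at x*: 101.78 − 4.28×12.7641 = 47.1497.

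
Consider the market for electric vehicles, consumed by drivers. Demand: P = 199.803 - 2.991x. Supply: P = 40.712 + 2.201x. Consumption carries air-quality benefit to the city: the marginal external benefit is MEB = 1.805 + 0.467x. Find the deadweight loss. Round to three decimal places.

DWL = 27.479

Market equilibrium (private): 40.712 + 2.201x = 199.803 - 2.991x → x_m = 30.6416.
Social marginal benefit = demand + MEB = 201.608 - 2.524x.
Set SMB = MC: 201.608 - 2.524x = 40.712 + 2.201x → x* = 34.0521.
The welfare-loss triangle has base |x_m − x*| and height MEB(x_m) (the vertical gap between SMB and MC is zero at x* and MEB at x_m).
DWL = ½ × 3.4105 × 16.1146 = 27.4794.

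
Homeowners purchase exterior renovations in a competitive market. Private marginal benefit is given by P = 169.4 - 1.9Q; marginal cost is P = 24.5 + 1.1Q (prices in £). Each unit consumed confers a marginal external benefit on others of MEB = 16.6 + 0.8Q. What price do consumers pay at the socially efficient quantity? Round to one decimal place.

P = £29.9

Social marginal benefit = demand + MEB = 186.0 - 1.1Q.
Set SMB = MC: 186.0 - 1.1Q = 24.5 + 1.1Q → Q* = 73.4091.
Consumer price on the demand curve at Q*: 169.4 − 1.9×73.4091 = 29.9227.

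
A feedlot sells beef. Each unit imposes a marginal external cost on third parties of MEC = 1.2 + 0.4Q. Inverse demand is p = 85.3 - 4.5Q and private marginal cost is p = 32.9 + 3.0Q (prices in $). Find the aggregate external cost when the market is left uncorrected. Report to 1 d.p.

$18.1

Market equilibrium (private): 32.9 + 3.0Q = 85.3 - 4.5Q → Q_m = 6.9867.
Total external cost = ∫₀^{Q_m} (1.2 + 0.4Q) dQ = 1.2×6.9867 + ½×0.4×6.9867² = 18.1468.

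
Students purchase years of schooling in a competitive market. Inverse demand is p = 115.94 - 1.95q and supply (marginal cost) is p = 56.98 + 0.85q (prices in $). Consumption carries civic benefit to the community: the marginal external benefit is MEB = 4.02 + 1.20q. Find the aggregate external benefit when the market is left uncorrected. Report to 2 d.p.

$350.69

Market equilibrium (private): 56.98 + 0.85q = 115.94 - 1.95q → q_m = 21.0571.
Total external benefit = ∫₀^{q_m} (4.02 + 1.20q) dq = 4.02×21.0571 + ½×1.20×21.0571² = 350.6904.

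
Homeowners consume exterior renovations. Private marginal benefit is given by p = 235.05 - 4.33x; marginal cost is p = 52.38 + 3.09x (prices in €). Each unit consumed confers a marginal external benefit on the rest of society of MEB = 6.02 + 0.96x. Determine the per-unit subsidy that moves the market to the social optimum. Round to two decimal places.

Social marginal benefit = demand + MEB = 241.07 - 3.37x.
Set SMB = MC: 241.07 - 3.37x = 52.38 + 3.09x → x* = 29.2090.
The Pigouvian subsidy equals MEB at x*: 6.02 + 0.96×29.2090 = 34.0606.

subsidy = €34.06 per unit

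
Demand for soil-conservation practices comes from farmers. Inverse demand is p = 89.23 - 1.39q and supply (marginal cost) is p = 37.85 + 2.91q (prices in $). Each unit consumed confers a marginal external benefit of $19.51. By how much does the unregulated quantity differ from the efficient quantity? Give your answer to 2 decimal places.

4.54 units

Market equilibrium (private): 37.85 + 2.91q = 89.23 - 1.39q → q_m = 11.9488.
Social marginal benefit = demand + MEB = 108.74 - 1.39q.
Set SMB = MC: 108.74 - 1.39q = 37.85 + 2.91q → q* = 16.4860.
Gap = |11.9488 − 16.4860| = 4.5372.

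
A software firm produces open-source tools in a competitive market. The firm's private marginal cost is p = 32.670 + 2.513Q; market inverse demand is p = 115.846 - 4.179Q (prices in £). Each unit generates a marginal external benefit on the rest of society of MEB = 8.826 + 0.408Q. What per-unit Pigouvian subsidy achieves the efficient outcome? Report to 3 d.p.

Social marginal cost = private MC − MEB = 23.844 + 2.105Q.
Set SMC = demand: 23.844 + 2.105Q = 115.846 - 4.179Q → Q* = 14.6407.
The Pigouvian subsidy equals MEB at Q*: 8.826 + 0.408×14.6407 = 14.7994.

subsidy = £14.799 per unit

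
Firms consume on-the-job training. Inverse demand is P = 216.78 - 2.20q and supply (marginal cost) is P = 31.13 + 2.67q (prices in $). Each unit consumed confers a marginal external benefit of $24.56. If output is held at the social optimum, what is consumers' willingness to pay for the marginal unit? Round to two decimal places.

Social marginal benefit = demand + MEB = 241.34 - 2.20q.
Set SMB = MC: 241.34 - 2.20q = 31.13 + 2.67q → q* = 43.1643.
Consumer price on the demand curve at q*: 216.78 − 2.20×43.1643 = 121.8185.

P = $121.82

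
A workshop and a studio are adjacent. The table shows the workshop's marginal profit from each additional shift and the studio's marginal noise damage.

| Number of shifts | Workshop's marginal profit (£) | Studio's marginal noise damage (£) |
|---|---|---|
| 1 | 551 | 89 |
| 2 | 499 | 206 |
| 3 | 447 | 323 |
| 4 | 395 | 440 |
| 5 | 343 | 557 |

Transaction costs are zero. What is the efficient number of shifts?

3

Bargaining reaches the level where marginal profit last exceeds marginal noise damage.
That holds through level 3 (447 ≥ 323) but not at 4 (395 < 440).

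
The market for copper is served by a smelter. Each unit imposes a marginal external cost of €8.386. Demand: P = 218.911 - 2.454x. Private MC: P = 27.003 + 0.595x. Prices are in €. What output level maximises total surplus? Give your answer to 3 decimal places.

x* = 60.191

Social marginal cost = private MC + MEC = 35.389 + 0.595x.
Set SMC = demand: 35.389 + 0.595x = 218.911 - 2.454x → x* = 60.1909.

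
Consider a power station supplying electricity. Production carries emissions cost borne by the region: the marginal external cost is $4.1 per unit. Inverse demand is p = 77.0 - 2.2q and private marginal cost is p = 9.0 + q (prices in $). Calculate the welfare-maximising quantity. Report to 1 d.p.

Social marginal cost = private MC + MEC = 13.1 + q.
Set SMC = demand: 13.1 + q = 77.0 - 2.2q → q* = 19.9688.

q* = 20.0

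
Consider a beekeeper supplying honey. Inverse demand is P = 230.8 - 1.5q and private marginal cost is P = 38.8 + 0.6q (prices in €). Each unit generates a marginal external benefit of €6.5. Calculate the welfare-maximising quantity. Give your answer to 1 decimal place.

Social marginal cost = private MC − MEB = 32.3 + 0.6q.
Set SMC = demand: 32.3 + 0.6q = 230.8 - 1.5q → q* = 94.5238.

q* = 94.5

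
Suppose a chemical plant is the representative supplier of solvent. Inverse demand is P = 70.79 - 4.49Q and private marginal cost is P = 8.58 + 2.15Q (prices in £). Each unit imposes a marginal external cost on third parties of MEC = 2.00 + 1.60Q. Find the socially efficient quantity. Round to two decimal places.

Q* = 7.31

Social marginal cost = private MC + MEC = 10.58 + 3.75Q.
Set SMC = demand: 10.58 + 3.75Q = 70.79 - 4.49Q → Q* = 7.3070.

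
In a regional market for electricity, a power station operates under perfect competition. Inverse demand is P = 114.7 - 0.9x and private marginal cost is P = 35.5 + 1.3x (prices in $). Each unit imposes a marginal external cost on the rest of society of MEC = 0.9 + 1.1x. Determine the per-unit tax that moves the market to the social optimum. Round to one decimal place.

Social marginal cost = private MC + MEC = 36.4 + 2.4x.
Set SMC = demand: 36.4 + 2.4x = 114.7 - 0.9x → x* = 23.7273.
The Pigouvian tax equals MEC at x*: 0.9 + 1.1×23.7273 = 27.0000.

tax = $27.0 per unit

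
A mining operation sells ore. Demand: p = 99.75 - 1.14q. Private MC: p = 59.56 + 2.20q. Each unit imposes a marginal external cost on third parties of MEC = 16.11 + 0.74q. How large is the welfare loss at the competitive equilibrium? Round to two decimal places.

DWL = 76.68

Market equilibrium (private): 59.56 + 2.20q = 99.75 - 1.14q → q_m = 12.0329.
Social marginal cost = private MC + MEC = 75.67 + 2.94q.
Set SMC = demand: 75.67 + 2.94q = 99.75 - 1.14q → q* = 5.9020.
Between q* and q_m the wedge SMC − demand runs linearly from 0 to MEC(q_m), so the loss is a triangle.
DWL = ½ × 6.1309 × 25.0144 = 76.6804.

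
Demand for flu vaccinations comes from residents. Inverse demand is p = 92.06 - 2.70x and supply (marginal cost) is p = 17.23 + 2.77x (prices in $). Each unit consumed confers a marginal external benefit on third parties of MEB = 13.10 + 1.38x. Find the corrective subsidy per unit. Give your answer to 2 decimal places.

subsidy = $42.77 per unit

Social marginal benefit = demand + MEB = 105.16 - 1.32x.
Set SMB = MC: 105.16 - 1.32x = 17.23 + 2.77x → x* = 21.4988.
The Pigouvian subsidy equals MEB at x*: 13.10 + 1.38×21.4988 = 42.7683.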